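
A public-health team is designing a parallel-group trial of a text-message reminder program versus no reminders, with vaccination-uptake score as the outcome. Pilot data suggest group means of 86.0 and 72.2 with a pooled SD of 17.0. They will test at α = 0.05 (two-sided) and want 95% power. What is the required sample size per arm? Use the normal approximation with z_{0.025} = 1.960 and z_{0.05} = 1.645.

Cohen's d = |M₁ − M₂| / SD_pooled = |86.0 − 72.2| / 17.0 = 13.8 / 17.0 = 0.812.
For two independent groups with equal n: n = 2·((z_{α/2} + z_β) / d)².
z_{α/2} + z_β = 1.960 + 1.645 = 3.605.
n = 2 × (3.605 / 0.812)² = 2 × 4.440² = 2 × 19.71 = 39.4.
Round up to the next whole participant.

n = 40 per group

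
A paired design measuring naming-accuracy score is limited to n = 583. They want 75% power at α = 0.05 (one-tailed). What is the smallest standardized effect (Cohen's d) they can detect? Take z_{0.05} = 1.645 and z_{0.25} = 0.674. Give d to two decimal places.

d_min ≈ 0.10

For a single sample (or paired design) of n = 583: d_min = (z_{α} + z_β)/√n.
z-sum = 1.645 + 0.674 = 2.319.
d_min = 2.319 / √583 = 2.319 / 24.145 = 0.096.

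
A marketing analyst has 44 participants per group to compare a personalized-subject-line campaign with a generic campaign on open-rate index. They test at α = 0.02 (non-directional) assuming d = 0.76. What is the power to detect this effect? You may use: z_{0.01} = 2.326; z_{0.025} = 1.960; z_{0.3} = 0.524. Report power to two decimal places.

power ≈ 0.89

For two equal groups, power = Φ(d·√(n/2) − z_{α/2}).
d·√(n/2) = 0.76 × √(44/2) = 0.76 × 4.690 = 3.565.
z_β = 3.565 − 2.326 = 1.239.
Power = Φ(1.239) = 0.892.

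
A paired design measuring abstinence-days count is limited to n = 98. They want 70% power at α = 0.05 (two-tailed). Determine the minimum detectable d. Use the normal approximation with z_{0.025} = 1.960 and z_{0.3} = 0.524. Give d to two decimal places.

d_min ≈ 0.25

For a single sample (or paired design) of n = 98: d_min = (z_{α/2} + z_β)/√n.
z-sum = 1.960 + 0.524 = 2.484.
d_min = 2.484 / √98 = 2.484 / 9.899 = 0.251.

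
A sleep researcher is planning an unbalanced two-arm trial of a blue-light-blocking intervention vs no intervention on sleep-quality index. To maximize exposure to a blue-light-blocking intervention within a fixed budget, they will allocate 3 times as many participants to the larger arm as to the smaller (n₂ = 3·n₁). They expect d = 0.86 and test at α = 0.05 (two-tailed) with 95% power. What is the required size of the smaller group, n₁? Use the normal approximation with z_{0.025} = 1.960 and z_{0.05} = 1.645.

With allocation ratio k = n₂/n₁ = 3, Var(x̄₁−x̄₂) = σ²(1/n₁ + 1/(k·n₁)) = σ²·(k+1)/(k·n₁).
So n₁ = (1 + 1/k)·((z_{α/2} + z_β)/d)² = 1.333 × (3.605/0.86)².
n₁ = 1.333 × 17.57 = 23.4.
Round up: n₁ = 24, giving n₂ = 3 × 24 = 72.

n₁ = 24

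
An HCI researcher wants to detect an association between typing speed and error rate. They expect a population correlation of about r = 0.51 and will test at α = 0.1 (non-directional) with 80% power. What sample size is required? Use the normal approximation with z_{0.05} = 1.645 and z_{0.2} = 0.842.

n = 23

Fisher's z: C = ½·ln((1+r)/(1−r)) = ½·ln(3.0816) = 0.5627.
n = ((z_{α/2} + z_β)/C)² + 3.
(1.645 + 0.842) / 0.5627 = 2.487 / 0.5627 = 4.420.
n = 4.420² + 3 = 19.53 + 3 = 22.5.
Round up.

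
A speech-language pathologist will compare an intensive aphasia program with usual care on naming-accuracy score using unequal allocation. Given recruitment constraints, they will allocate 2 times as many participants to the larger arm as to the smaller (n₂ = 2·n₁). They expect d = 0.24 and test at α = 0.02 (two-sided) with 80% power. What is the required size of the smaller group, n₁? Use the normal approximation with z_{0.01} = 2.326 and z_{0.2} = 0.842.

With allocation ratio k = n₂/n₁ = 2, Var(x̄₁−x̄₂) = σ²(1/n₁ + 1/(k·n₁)) = σ²·(k+1)/(k·n₁).
So n₁ = (1 + 1/k)·((z_{α/2} + z_β)/d)² = 1.500 × (3.168/0.24)².
n₁ = 1.500 × 174.24 = 261.4.
Round up: n₁ = 262, giving n₂ = 2 × 262 = 524.

n₁ = 262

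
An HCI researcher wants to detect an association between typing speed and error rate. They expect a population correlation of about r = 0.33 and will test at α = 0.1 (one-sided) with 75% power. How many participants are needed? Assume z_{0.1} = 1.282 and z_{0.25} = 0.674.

Fisher's z: C = ½·ln((1+r)/(1−r)) = ½·ln(1.9851) = 0.3428.
n = ((z_{α} + z_β)/C)² + 3.
(1.282 + 0.674) / 0.3428 = 1.956 / 0.3428 = 5.706.
n = 5.706² + 3 = 32.56 + 3 = 35.6.
Round up.

n = 36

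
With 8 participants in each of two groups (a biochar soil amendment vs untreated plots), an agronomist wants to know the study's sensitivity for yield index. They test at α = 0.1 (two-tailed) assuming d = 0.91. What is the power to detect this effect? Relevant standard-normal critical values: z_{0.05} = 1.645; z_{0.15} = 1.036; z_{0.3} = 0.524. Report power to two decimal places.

power ≈ 0.57

For two equal groups, power = Φ(d·√(n/2) − z_{α/2}).
d·√(n/2) = 0.91 × √(8/2) = 0.91 × 2.000 = 1.820.
z_β = 1.820 − 1.645 = 0.175.
Power = Φ(0.175) = 0.569.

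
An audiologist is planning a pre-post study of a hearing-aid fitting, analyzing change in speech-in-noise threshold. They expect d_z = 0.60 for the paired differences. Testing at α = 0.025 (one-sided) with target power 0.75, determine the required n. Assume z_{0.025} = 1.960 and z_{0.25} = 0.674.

n = 20 pairs

For a paired (one-sample on differences) test: n = ((z_{α} + z_β) / d)².
z_{α} + z_β = 1.960 + 0.674 = 2.634.
n = (2.634 / 0.60)² = 4.390² = 19.27.
Round up.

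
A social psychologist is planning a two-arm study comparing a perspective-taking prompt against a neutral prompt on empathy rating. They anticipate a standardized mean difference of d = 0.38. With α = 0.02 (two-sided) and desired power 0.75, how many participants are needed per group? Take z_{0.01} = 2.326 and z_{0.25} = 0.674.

n = 125 per group

For two independent groups with equal n: n = 2·((z_{α/2} + z_β) / d)².
z_{α/2} + z_β = 2.326 + 0.674 = 3.000.
n = 2 × (3.000 / 0.38)² = 2 × 7.895² = 2 × 62.33 = 124.7.
Round up to the next whole participant.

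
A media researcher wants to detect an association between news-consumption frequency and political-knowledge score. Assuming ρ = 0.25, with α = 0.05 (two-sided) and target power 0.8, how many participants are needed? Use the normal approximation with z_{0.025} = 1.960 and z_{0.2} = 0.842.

n = 124

Fisher's z: C = ½·ln((1+r)/(1−r)) = ½·ln(1.6667) = 0.2554.
n = ((z_{α/2} + z_β)/C)² + 3.
(1.960 + 0.842) / 0.2554 = 2.802 / 0.2554 = 10.971.
n = 10.971² + 3 = 120.36 + 3 = 123.4.
Round up.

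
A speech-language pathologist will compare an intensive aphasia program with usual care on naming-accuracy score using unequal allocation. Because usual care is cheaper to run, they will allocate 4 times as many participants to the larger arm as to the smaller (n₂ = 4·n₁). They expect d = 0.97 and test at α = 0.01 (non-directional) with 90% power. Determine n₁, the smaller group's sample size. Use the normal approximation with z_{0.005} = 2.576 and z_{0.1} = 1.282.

n₁ = 20

With allocation ratio k = n₂/n₁ = 4, Var(x̄₁−x̄₂) = σ²(1/n₁ + 1/(k·n₁)) = σ²·(k+1)/(k·n₁).
So n₁ = (1 + 1/k)·((z_{α/2} + z_β)/d)² = 1.250 × (3.858/0.97)².
n₁ = 1.250 × 15.82 = 19.8.
Round up: n₁ = 20, giving n₂ = 4 × 20 = 80.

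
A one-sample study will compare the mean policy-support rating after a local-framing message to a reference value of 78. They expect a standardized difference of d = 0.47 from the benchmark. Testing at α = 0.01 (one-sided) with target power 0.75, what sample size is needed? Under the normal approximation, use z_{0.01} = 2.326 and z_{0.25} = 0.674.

n = 41

For a one-sample test: n = ((z_{α} + z_β) / d)².
z_{α} + z_β = 2.326 + 0.674 = 3.000.
n = (3.000 / 0.47)² = 6.383² = 40.74.
Round up.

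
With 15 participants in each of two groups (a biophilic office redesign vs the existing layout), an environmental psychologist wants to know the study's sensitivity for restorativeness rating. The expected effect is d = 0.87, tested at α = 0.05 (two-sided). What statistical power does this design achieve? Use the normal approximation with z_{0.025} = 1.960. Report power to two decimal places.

power ≈ 0.66

For two equal groups, power = Φ(d·√(n/2) − z_{α/2}).
d·√(n/2) = 0.87 × √(15/2) = 0.87 × 2.739 = 2.383.
z_β = 2.383 − 1.960 = 0.423.
Power = Φ(0.423) = 0.664.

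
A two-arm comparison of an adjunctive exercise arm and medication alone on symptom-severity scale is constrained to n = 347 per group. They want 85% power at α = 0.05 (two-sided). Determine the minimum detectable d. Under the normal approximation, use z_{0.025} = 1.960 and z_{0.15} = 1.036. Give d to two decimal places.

d_min ≈ 0.23

For two independent groups of n = 347 each: d_min = (z_{α/2} + z_β)·√(2/n).
z-sum = 1.960 + 1.036 = 2.996.
d_min = 2.996 × √(2/347) = 2.996 × 0.0759 = 0.227.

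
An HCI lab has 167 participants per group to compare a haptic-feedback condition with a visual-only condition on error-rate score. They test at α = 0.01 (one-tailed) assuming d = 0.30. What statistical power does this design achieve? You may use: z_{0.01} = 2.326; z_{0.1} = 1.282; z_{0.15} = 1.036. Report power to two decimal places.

For two equal groups, power = Φ(d·√(n/2) − z_{α}).
d·√(n/2) = 0.30 × √(167/2) = 0.30 × 9.138 = 2.741.
z_β = 2.741 − 2.326 = 0.415.
Power = Φ(0.415) = 0.661.

power ≈ 0.66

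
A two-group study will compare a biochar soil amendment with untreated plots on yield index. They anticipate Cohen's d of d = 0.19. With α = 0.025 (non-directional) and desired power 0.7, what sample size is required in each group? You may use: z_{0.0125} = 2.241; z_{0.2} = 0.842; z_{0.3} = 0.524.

For two independent groups with equal n: n = 2·((z_{α/2} + z_β) / d)².
z_{α/2} + z_β = 2.241 + 0.524 = 2.765.
n = 2 × (2.765 / 0.19)² = 2 × 14.553² = 2 × 211.78 = 423.6.
Round up to the next whole participant.

n = 424 per group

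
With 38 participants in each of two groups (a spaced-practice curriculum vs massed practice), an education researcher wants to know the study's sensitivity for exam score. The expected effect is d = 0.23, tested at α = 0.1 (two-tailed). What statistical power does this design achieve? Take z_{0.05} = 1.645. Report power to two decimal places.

For two equal groups, power = Φ(d·√(n/2) − z_{α/2}).
d·√(n/2) = 0.23 × √(38/2) = 0.23 × 4.359 = 1.003.
z_β = 1.003 − 1.645 = -0.642.
Power = Φ(-0.642) = 0.260.

power ≈ 0.26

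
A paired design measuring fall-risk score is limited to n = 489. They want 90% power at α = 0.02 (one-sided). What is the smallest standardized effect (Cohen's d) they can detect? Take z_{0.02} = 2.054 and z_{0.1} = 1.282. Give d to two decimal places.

For a single sample (or paired design) of n = 489: d_min = (z_{α} + z_β)/√n.
z-sum = 2.054 + 1.282 = 3.336.
d_min = 3.336 / √489 = 3.336 / 22.113 = 0.151.

d_min ≈ 0.15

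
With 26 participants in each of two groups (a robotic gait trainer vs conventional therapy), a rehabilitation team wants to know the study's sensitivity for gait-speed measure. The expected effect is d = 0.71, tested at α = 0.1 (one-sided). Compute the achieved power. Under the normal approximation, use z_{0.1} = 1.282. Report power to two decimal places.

power ≈ 0.90

For two equal groups, power = Φ(d·√(n/2) − z_{α}).
d·√(n/2) = 0.71 × √(26/2) = 0.71 × 3.606 = 2.560.
z_β = 2.560 − 1.282 = 1.278.
Power = Φ(1.278) = 0.899.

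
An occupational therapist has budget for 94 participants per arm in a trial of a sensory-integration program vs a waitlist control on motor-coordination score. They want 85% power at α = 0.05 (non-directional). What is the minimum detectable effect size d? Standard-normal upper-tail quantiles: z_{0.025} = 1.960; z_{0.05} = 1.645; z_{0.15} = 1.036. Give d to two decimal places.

d_min ≈ 0.44

For two independent groups of n = 94 each: d_min = (z_{α/2} + z_β)·√(2/n).
z-sum = 1.960 + 1.036 = 2.996.
d_min = 2.996 × √(2/94) = 2.996 × 0.1459 = 0.437.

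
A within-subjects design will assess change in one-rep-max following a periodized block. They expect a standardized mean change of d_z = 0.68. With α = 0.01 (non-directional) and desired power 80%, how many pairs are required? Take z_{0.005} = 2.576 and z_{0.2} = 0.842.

For a paired (one-sample on differences) test: n = ((z_{α/2} + z_β) / d)².
z_{α/2} + z_β = 2.576 + 0.842 = 3.418.
n = (3.418 / 0.68)² = 5.026² = 25.27.
Round up.

n = 26 pairs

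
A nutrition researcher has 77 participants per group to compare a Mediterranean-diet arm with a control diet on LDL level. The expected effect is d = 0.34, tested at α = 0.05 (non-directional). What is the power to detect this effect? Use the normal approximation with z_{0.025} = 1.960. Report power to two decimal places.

For two equal groups, power = Φ(d·√(n/2) − z_{α/2}).
d·√(n/2) = 0.34 × √(77/2) = 0.34 × 6.205 = 2.110.
z_β = 2.110 − 1.960 = 0.150.
Power = Φ(0.150) = 0.559.

power ≈ 0.56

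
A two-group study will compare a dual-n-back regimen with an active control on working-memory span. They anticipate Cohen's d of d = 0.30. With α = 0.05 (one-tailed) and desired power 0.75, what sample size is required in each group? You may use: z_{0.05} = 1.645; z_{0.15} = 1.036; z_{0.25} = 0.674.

n = 120 per group

For two independent groups with equal n: n = 2·((z_{α} + z_β) / d)².
z_{α} + z_β = 1.645 + 0.674 = 2.319.
n = 2 × (2.319 / 0.30)² = 2 × 7.730² = 2 × 59.75 = 119.5.
Round up to the next whole participant.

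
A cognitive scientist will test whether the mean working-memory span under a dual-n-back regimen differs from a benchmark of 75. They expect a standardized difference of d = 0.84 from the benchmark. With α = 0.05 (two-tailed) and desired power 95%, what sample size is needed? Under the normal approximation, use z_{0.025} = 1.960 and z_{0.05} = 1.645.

For a one-sample test: n = ((z_{α/2} + z_β) / d)².
z_{α/2} + z_β = 1.960 + 1.645 = 3.605.
n = (3.605 / 0.84)² = 4.292² = 18.42.
Round up.

n = 19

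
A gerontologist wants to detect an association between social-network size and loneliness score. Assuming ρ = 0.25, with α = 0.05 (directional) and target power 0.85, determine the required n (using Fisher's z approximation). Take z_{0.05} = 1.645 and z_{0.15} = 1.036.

Fisher's z: C = ½·ln((1+r)/(1−r)) = ½·ln(1.6667) = 0.2554.
n = ((z_{α} + z_β)/C)² + 3.
(1.645 + 1.036) / 0.2554 = 2.681 / 0.2554 = 10.497.
n = 10.497² + 3 = 110.19 + 3 = 113.2.
Round up.

n = 114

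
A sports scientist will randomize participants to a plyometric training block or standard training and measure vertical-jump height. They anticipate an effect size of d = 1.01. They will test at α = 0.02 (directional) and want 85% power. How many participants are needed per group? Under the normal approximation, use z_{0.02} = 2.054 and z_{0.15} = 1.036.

For two independent groups with equal n: n = 2·((z_{α} + z_β) / d)².
z_{α} + z_β = 2.054 + 1.036 = 3.090.
n = 2 × (3.090 / 1.01)² = 2 × 3.059² = 2 × 9.36 = 18.7.
Round up to the next whole participant.

n = 19 per group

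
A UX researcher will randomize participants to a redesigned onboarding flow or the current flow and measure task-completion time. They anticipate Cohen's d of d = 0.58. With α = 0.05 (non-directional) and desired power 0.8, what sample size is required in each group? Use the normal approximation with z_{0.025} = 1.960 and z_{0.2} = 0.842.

n = 47 per group

For two independent groups with equal n: n = 2·((z_{α/2} + z_β) / d)².
z_{α/2} + z_β = 1.960 + 0.842 = 2.802.
n = 2 × (2.802 / 0.58)² = 2 × 4.831² = 2 × 23.34 = 46.7.
Round up to the next whole participant.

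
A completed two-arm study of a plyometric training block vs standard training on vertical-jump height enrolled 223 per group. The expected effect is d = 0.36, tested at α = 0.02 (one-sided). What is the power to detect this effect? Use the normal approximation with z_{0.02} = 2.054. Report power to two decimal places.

power ≈ 0.96

For two equal groups, power = Φ(d·√(n/2) − z_{α}).
d·√(n/2) = 0.36 × √(223/2) = 0.36 × 10.559 = 3.801.
z_β = 3.801 − 2.054 = 1.747.
Power = Φ(1.747) = 0.960.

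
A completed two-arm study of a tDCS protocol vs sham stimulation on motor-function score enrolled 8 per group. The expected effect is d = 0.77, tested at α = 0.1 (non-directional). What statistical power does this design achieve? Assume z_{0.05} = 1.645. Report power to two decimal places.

power ≈ 0.46

For two equal groups, power = Φ(d·√(n/2) − z_{α/2}).
d·√(n/2) = 0.77 × √(8/2) = 0.77 × 2.000 = 1.540.
z_β = 1.540 − 1.645 = -0.105.
Power = Φ(-0.105) = 0.458.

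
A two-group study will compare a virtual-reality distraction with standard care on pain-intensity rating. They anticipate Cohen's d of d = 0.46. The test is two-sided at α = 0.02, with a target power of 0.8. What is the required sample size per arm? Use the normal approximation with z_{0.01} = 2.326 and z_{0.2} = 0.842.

n = 95 per group

For two independent groups with equal n: n = 2·((z_{α/2} + z_β) / d)².
z_{α/2} + z_β = 2.326 + 0.842 = 3.168.
n = 2 × (3.168 / 0.46)² = 2 × 6.887² = 2 × 47.43 = 94.9.
Round up to the next whole participant.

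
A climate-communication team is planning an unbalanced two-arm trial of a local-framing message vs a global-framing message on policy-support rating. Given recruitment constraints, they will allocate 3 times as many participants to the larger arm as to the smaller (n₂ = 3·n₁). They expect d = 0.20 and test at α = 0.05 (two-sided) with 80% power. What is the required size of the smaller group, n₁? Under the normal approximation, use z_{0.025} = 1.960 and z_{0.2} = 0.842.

n₁ = 262

With allocation ratio k = n₂/n₁ = 3, Var(x̄₁−x̄₂) = σ²(1/n₁ + 1/(k·n₁)) = σ²·(k+1)/(k·n₁).
So n₁ = (1 + 1/k)·((z_{α/2} + z_β)/d)² = 1.333 × (2.802/0.20)².
n₁ = 1.333 × 196.28 = 261.7.
Round up: n₁ = 262, giving n₂ = 3 × 262 = 786.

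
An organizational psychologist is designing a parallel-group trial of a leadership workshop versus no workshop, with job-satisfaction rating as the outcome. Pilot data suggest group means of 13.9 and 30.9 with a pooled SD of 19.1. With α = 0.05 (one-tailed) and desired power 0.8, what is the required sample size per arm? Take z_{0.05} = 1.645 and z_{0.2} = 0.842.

Cohen's d = |M₁ − M₂| / SD_pooled = |13.9 − 30.9| / 19.1 = 17.0 / 19.1 = 0.890.
For two independent groups with equal n: n = 2·((z_{α} + z_β) / d)².
z_{α} + z_β = 1.645 + 0.842 = 2.487.
n = 2 × (2.487 / 0.890)² = 2 × 2.794² = 2 × 7.81 = 15.6.
Round up to the next whole participant.

n = 16 per group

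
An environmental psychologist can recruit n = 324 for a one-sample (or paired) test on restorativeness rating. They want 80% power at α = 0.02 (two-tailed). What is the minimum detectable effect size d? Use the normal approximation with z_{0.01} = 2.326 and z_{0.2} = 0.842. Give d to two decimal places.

d_min ≈ 0.18

For a single sample (or paired design) of n = 324: d_min = (z_{α/2} + z_β)/√n.
z-sum = 2.326 + 0.842 = 3.168.
d_min = 3.168 / √324 = 3.168 / 18.000 = 0.176.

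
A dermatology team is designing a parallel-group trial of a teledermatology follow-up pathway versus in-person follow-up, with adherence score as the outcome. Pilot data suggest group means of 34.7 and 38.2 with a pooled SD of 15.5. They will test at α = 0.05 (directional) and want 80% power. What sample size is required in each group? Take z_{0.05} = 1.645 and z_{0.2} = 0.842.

Cohen's d = |M₁ − M₂| / SD_pooled = |34.7 − 38.2| / 15.5 = 3.5 / 15.5 = 0.226.
For two independent groups with equal n: n = 2·((z_{α} + z_β) / d)².
z_{α} + z_β = 1.645 + 0.842 = 2.487.
n = 2 × (2.487 / 0.226)² = 2 × 11.004² = 2 × 121.10 = 242.2.
Round up to the next whole participant.

n = 243 per group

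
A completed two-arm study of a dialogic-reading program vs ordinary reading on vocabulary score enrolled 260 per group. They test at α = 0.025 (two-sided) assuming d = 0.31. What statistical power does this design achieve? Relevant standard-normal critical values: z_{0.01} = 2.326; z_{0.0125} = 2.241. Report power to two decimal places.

For two equal groups, power = Φ(d·√(n/2) − z_{α/2}).
d·√(n/2) = 0.31 × √(260/2) = 0.31 × 11.402 = 3.535.
z_β = 3.535 − 2.241 = 1.294.
Power = Φ(1.294) = 0.902.

power ≈ 0.90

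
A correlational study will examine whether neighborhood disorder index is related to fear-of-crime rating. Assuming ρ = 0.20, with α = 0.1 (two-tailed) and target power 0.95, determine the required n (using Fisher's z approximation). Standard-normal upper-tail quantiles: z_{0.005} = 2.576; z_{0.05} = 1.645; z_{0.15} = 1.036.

n = 267

Fisher's z: C = ½·ln((1+r)/(1−r)) = ½·ln(1.5000) = 0.2027.
n = ((z_{α/2} + z_β)/C)² + 3.
(1.645 + 1.645) / 0.2027 = 3.290 / 0.2027 = 16.231.
n = 16.231² + 3 = 263.44 + 3 = 266.4.
Round up.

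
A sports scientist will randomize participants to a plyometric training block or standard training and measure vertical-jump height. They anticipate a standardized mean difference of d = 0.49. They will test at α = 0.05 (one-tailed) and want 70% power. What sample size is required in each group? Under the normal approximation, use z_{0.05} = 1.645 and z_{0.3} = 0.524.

n = 40 per group

For two independent groups with equal n: n = 2·((z_{α} + z_β) / d)².
z_{α} + z_β = 1.645 + 0.524 = 2.169.
n = 2 × (2.169 / 0.49)² = 2 × 4.427² = 2 × 19.59 = 39.2.
Round up to the next whole participant.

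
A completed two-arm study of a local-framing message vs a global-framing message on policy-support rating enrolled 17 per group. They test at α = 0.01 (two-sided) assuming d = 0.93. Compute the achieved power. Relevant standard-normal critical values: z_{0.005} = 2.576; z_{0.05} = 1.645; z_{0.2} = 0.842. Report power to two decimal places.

For two equal groups, power = Φ(d·√(n/2) − z_{α/2}).
d·√(n/2) = 0.93 × √(17/2) = 0.93 × 2.915 = 2.711.
z_β = 2.711 − 2.576 = 0.135.
Power = Φ(0.135) = 0.554.

power ≈ 0.55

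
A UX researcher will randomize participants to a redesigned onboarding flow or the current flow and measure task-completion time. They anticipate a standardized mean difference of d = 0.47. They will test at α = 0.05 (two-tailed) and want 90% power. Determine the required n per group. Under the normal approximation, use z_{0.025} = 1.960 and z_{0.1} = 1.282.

For two independent groups with equal n: n = 2·((z_{α/2} + z_β) / d)².
z_{α/2} + z_β = 1.960 + 1.282 = 3.242.
n = 2 × (3.242 / 0.47)² = 2 × 6.898² = 2 × 47.58 = 95.2.
Round up to the next whole participant.

n = 96 per group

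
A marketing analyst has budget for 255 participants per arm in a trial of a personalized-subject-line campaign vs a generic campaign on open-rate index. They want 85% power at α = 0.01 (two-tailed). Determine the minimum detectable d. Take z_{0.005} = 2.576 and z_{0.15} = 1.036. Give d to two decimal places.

d_min ≈ 0.32

For two independent groups of n = 255 each: d_min = (z_{α/2} + z_β)·√(2/n).
z-sum = 2.576 + 1.036 = 3.612.
d_min = 3.612 × √(2/255) = 3.612 × 0.0886 = 0.320.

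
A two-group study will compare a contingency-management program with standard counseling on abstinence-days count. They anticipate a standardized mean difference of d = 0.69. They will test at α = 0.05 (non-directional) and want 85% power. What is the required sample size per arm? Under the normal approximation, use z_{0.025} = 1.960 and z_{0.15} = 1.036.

For two independent groups with equal n: n = 2·((z_{α/2} + z_β) / d)².
z_{α/2} + z_β = 1.960 + 1.036 = 2.996.
n = 2 × (2.996 / 0.69)² = 2 × 4.342² = 2 × 18.85 = 37.7.
Round up to the next whole participant.

n = 38 per group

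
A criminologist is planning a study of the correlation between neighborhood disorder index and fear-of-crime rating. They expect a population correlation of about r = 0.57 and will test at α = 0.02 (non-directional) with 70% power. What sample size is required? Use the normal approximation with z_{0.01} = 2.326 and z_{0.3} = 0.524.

n = 23

Fisher's z: C = ½·ln((1+r)/(1−r)) = ½·ln(3.6512) = 0.6475.
n = ((z_{α/2} + z_β)/C)² + 3.
(2.326 + 0.524) / 0.6475 = 2.850 / 0.6475 = 4.402.
n = 4.402² + 3 = 19.37 + 3 = 22.4.
Round up.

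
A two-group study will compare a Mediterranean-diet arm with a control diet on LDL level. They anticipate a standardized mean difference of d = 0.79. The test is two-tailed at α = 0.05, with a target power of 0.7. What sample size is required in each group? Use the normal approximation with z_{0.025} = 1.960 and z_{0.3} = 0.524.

For two independent groups with equal n: n = 2·((z_{α/2} + z_β) / d)².
z_{α/2} + z_β = 1.960 + 0.524 = 2.484.
n = 2 × (2.484 / 0.79)² = 2 × 3.144² = 2 × 9.89 = 19.8.
Round up to the next whole participant.

n = 20 per group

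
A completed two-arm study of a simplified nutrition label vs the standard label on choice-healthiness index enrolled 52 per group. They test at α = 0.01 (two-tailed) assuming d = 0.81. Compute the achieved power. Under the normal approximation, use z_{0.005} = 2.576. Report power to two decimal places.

power ≈ 0.94

For two equal groups, power = Φ(d·√(n/2) − z_{α/2}).
d·√(n/2) = 0.81 × √(52/2) = 0.81 × 5.099 = 4.130.
z_β = 4.130 − 2.576 = 1.554.
Power = Φ(1.554) = 0.940.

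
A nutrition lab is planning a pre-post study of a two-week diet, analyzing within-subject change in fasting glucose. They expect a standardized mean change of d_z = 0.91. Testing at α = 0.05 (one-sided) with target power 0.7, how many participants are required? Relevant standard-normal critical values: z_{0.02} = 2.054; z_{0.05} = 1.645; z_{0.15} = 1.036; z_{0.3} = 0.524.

For a paired (one-sample on differences) test: n = ((z_{α} + z_β) / d)².
z_{α} + z_β = 1.645 + 0.524 = 2.169.
n = (2.169 / 0.91)² = 2.384² = 5.68.
Round up.

n = 6 pairs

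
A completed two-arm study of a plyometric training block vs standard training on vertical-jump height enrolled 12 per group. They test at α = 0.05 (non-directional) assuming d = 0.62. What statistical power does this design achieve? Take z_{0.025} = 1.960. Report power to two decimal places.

For two equal groups, power = Φ(d·√(n/2) − z_{α/2}).
d·√(n/2) = 0.62 × √(12/2) = 0.62 × 2.449 = 1.519.
z_β = 1.519 − 1.960 = -0.441.
Power = Φ(-0.441) = 0.329.

power ≈ 0.33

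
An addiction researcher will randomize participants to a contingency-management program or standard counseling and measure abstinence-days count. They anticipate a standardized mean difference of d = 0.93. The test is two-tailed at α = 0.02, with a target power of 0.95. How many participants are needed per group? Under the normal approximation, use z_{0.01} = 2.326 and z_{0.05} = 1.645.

For two independent groups with equal n: n = 2·((z_{α/2} + z_β) / d)².
z_{α/2} + z_β = 2.326 + 1.645 = 3.971.
n = 2 × (3.971 / 0.93)² = 2 × 4.270² = 2 × 18.23 = 36.5.
Round up to the next whole participant.

n = 37 per group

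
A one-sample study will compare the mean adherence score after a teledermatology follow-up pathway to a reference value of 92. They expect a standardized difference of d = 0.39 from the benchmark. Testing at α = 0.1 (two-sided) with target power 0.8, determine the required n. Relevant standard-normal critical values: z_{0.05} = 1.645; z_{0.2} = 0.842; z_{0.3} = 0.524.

For a one-sample test: n = ((z_{α/2} + z_β) / d)².
z_{α/2} + z_β = 1.645 + 0.842 = 2.487.
n = (2.487 / 0.39)² = 6.377² = 40.67.
Round up.

n = 41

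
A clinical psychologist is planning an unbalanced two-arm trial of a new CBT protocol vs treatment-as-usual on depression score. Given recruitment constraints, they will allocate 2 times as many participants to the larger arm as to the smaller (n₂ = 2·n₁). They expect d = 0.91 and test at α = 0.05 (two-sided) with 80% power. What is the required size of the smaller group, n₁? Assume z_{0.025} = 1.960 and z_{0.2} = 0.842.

With allocation ratio k = n₂/n₁ = 2, Var(x̄₁−x̄₂) = σ²(1/n₁ + 1/(k·n₁)) = σ²·(k+1)/(k·n₁).
So n₁ = (1 + 1/k)·((z_{α/2} + z_β)/d)² = 1.500 × (2.802/0.91)².
n₁ = 1.500 × 9.48 = 14.2.
Round up: n₁ = 15, giving n₂ = 2 × 15 = 30.

n₁ = 15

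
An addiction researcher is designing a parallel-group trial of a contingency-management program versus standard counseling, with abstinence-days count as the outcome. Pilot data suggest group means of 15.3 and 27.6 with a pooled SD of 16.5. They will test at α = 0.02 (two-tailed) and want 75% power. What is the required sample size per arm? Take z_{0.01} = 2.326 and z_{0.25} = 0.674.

Cohen's d = |M₁ − M₂| / SD_pooled = |15.3 − 27.6| / 16.5 = 12.3 / 16.5 = 0.745.
For two independent groups with equal n: n = 2·((z_{α/2} + z_β) / d)².
z_{α/2} + z_β = 2.326 + 0.674 = 3.000.
n = 2 × (3.000 / 0.745)² = 2 × 4.027² = 2 × 16.22 = 32.4.
Round up to the next whole participant.

n = 33 per group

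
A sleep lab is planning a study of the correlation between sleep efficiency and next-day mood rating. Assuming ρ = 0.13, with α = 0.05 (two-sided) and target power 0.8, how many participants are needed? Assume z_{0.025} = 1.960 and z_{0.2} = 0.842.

Fisher's z: C = ½·ln((1+r)/(1−r)) = ½·ln(1.2989) = 0.1307.
n = ((z_{α/2} + z_β)/C)² + 3.
(1.960 + 0.842) / 0.1307 = 2.802 / 0.1307 = 21.438.
n = 21.438² + 3 = 459.61 + 3 = 462.6.
Round up.

n = 463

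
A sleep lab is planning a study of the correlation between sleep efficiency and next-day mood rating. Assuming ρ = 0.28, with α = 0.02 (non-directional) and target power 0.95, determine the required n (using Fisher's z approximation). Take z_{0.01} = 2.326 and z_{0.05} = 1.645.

n = 194

Fisher's z: C = ½·ln((1+r)/(1−r)) = ½·ln(1.7778) = 0.2877.
n = ((z_{α/2} + z_β)/C)² + 3.
(2.326 + 1.645) / 0.2877 = 3.971 / 0.2877 = 13.803.
n = 13.803² + 3 = 190.51 + 3 = 193.5.
Round up.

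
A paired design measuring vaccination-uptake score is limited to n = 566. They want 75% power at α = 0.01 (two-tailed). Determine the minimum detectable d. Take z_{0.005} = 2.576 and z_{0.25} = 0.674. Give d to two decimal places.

For a single sample (or paired design) of n = 566: d_min = (z_{α/2} + z_β)/√n.
z-sum = 2.576 + 0.674 = 3.250.
d_min = 3.250 / √566 = 3.250 / 23.791 = 0.137.

d_min ≈ 0.14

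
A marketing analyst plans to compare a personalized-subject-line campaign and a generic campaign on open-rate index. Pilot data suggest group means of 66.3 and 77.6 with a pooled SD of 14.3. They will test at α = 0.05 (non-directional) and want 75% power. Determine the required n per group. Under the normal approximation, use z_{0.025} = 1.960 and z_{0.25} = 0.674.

Cohen's d = |M₁ − M₂| / SD_pooled = |66.3 − 77.6| / 14.3 = 11.3 / 14.3 = 0.790.
For two independent groups with equal n: n = 2·((z_{α/2} + z_β) / d)².
z_{α/2} + z_β = 1.960 + 0.674 = 2.634.
n = 2 × (2.634 / 0.790)² = 2 × 3.334² = 2 × 11.12 = 22.2.
Round up to the next whole participant.

n = 23 per group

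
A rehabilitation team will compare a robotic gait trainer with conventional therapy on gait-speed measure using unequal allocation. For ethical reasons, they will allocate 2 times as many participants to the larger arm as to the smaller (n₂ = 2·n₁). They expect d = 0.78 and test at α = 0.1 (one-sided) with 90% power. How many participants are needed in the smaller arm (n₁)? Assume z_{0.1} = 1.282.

With allocation ratio k = n₂/n₁ = 2, Var(x̄₁−x̄₂) = σ²(1/n₁ + 1/(k·n₁)) = σ²·(k+1)/(k·n₁).
So n₁ = (1 + 1/k)·((z_{α} + z_β)/d)² = 1.500 × (2.564/0.78)².
n₁ = 1.500 × 10.81 = 16.2.
Round up: n₁ = 17, giving n₂ = 2 × 17 = 34.

n₁ = 17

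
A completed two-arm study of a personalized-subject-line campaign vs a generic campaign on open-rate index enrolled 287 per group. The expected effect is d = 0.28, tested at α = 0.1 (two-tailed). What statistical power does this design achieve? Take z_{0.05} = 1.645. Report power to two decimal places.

power ≈ 0.96

For two equal groups, power = Φ(d·√(n/2) − z_{α/2}).
d·√(n/2) = 0.28 × √(287/2) = 0.28 × 11.979 = 3.354.
z_β = 3.354 − 1.645 = 1.709.
Power = Φ(1.709) = 0.956.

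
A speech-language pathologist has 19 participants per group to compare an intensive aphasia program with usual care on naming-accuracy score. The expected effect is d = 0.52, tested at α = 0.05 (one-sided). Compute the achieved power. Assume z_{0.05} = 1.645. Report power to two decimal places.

For two equal groups, power = Φ(d·√(n/2) − z_{α}).
d·√(n/2) = 0.52 × √(19/2) = 0.52 × 3.082 = 1.603.
z_β = 1.603 − 1.645 = -0.042.
Power = Φ(-0.042) = 0.483.

power ≈ 0.48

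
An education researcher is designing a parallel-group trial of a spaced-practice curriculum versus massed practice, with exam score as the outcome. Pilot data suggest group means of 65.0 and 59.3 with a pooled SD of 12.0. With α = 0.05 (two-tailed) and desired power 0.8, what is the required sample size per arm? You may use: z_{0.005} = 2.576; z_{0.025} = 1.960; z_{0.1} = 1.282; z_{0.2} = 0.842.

n = 70 per group

Cohen's d = |M₁ − M₂| / SD_pooled = |65.0 − 59.3| / 12.0 = 5.7 / 12.0 = 0.475.
For two independent groups with equal n: n = 2·((z_{α/2} + z_β) / d)².
z_{α/2} + z_β = 1.960 + 0.842 = 2.802.
n = 2 × (2.802 / 0.475)² = 2 × 5.899² = 2 × 34.80 = 69.6.
Round up to the next whole participant.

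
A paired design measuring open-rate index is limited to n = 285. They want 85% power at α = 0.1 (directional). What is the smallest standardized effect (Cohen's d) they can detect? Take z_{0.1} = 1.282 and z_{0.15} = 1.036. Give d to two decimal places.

For a single sample (or paired design) of n = 285: d_min = (z_{α} + z_β)/√n.
z-sum = 1.282 + 1.036 = 2.318.
d_min = 2.318 / √285 = 2.318 / 16.882 = 0.137.

d_min ≈ 0.14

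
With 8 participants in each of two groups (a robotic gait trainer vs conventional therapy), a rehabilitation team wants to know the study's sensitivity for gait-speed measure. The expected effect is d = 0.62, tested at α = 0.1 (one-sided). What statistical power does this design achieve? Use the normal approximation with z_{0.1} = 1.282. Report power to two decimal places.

For two equal groups, power = Φ(d·√(n/2) − z_{α}).
d·√(n/2) = 0.62 × √(8/2) = 0.62 × 2.000 = 1.240.
z_β = 1.240 − 1.282 = -0.042.
Power = Φ(-0.042) = 0.483.

power ≈ 0.48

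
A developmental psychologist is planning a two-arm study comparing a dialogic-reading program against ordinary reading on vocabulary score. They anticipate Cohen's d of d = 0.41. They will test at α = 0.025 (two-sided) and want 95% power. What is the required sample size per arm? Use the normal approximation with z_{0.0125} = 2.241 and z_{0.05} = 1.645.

For two independent groups with equal n: n = 2·((z_{α/2} + z_β) / d)².
z_{α/2} + z_β = 2.241 + 1.645 = 3.886.
n = 2 × (3.886 / 0.41)² = 2 × 9.478² = 2 × 89.83 = 179.7.
Round up to the next whole participant.

n = 180 per group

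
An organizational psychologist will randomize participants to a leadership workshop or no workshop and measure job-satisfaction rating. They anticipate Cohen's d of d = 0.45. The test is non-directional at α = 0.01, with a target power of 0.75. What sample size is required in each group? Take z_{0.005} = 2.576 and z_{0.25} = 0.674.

n = 105 per group

For two independent groups with equal n: n = 2·((z_{α/2} + z_β) / d)².
z_{α/2} + z_β = 2.576 + 0.674 = 3.250.
n = 2 × (3.250 / 0.45)² = 2 × 7.222² = 2 × 52.16 = 104.3.
Round up to the next whole participant.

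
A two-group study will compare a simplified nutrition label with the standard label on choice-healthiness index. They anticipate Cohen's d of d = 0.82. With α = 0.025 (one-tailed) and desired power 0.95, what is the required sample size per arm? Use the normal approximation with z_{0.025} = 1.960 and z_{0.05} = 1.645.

n = 39 per group

For two independent groups with equal n: n = 2·((z_{α} + z_β) / d)².
z_{α} + z_β = 1.960 + 1.645 = 3.605.
n = 2 × (3.605 / 0.82)² = 2 × 4.396² = 2 × 19.33 = 38.7.
Round up to the next whole participant.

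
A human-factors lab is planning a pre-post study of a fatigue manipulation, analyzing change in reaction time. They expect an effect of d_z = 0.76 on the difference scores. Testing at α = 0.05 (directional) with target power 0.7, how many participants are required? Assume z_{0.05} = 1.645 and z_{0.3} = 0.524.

n = 9 pairs

For a paired (one-sample on differences) test: n = ((z_{α} + z_β) / d)².
z_{α} + z_β = 1.645 + 0.524 = 2.169.
n = (2.169 / 0.76)² = 2.854² = 8.15.
Round up.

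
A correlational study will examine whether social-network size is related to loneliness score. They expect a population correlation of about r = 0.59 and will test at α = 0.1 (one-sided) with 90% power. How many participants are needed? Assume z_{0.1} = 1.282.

n = 18

Fisher's z: C = ½·ln((1+r)/(1−r)) = ½·ln(3.8780) = 0.6777.
n = ((z_{α} + z_β)/C)² + 3.
(1.282 + 1.282) / 0.6777 = 2.564 / 0.6777 = 3.783.
n = 3.783² + 3 = 14.31 + 3 = 17.3.
Round up.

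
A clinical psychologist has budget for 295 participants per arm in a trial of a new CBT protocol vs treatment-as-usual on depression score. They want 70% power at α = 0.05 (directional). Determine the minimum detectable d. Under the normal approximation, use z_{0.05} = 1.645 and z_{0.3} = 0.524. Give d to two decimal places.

d_min ≈ 0.18

For two independent groups of n = 295 each: d_min = (z_{α} + z_β)·√(2/n).
z-sum = 1.645 + 0.524 = 2.169.
d_min = 2.169 × √(2/295) = 2.169 × 0.0823 = 0.179.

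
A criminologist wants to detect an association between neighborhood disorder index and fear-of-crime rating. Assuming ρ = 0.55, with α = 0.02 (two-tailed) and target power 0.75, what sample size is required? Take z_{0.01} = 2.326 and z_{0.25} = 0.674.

n = 27

Fisher's z: C = ½·ln((1+r)/(1−r)) = ½·ln(3.4444) = 0.6184.
n = ((z_{α/2} + z_β)/C)² + 3.
(2.326 + 0.674) / 0.6184 = 3.000 / 0.6184 = 4.851.
n = 4.851² + 3 = 23.53 + 3 = 26.5.
Round up.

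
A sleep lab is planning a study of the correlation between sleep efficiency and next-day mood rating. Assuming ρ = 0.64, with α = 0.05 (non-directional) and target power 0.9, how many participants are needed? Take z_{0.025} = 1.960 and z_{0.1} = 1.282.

n = 22

Fisher's z: C = ½·ln((1+r)/(1−r)) = ½·ln(4.5556) = 0.7582.
n = ((z_{α/2} + z_β)/C)² + 3.
(1.960 + 1.282) / 0.7582 = 3.242 / 0.7582 = 4.276.
n = 4.276² + 3 = 18.28 + 3 = 21.3.
Round up.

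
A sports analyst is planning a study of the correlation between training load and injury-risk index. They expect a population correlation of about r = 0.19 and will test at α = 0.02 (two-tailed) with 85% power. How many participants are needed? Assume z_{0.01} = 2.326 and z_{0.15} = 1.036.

n = 309

Fisher's z: C = ½·ln((1+r)/(1−r)) = ½·ln(1.4691) = 0.1923.
n = ((z_{α/2} + z_β)/C)² + 3.
(2.326 + 1.036) / 0.1923 = 3.362 / 0.1923 = 17.483.
n = 17.483² + 3 = 305.66 + 3 = 308.7.
Round up.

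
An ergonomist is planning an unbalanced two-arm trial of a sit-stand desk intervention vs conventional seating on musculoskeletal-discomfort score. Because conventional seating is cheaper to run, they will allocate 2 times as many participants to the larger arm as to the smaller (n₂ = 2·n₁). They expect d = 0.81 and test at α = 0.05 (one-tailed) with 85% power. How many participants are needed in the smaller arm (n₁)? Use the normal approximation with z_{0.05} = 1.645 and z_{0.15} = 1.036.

With allocation ratio k = n₂/n₁ = 2, Var(x̄₁−x̄₂) = σ²(1/n₁ + 1/(k·n₁)) = σ²·(k+1)/(k·n₁).
So n₁ = (1 + 1/k)·((z_{α} + z_β)/d)² = 1.500 × (2.681/0.81)².
n₁ = 1.500 × 10.96 = 16.4.
Round up: n₁ = 17, giving n₂ = 2 × 17 = 34.

n₁ = 17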